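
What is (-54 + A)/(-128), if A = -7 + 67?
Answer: -3/64 ≈ -0.046875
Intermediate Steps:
A = 60
(-54 + A)/(-128) = (-54 + 60)/(-128) = 6*(-1/128) = -3/64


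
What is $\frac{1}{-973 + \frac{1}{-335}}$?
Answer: $- \frac{335}{325956} \approx -0.0010277$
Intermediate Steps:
$\frac{1}{-973 + \frac{1}{-335}} = \frac{1}{-973 - \frac{1}{335}} = \frac{1}{- \frac{325956}{335}} = - \frac{335}{325956}$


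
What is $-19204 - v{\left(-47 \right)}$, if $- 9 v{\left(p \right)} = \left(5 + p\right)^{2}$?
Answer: $-19008$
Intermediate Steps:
$v{\left(p \right)} = - \frac{\left(5 + p\right)^{2}}{9}$
$-19204 - v{\left(-47 \right)} = -19204 - - \frac{\left(5 - 47\right)^{2}}{9} = -19204 - - \frac{\left(-42\right)^{2}}{9} = -19204 - \left(- \frac{1}{9}\right) 1764 = -19204 - -196 = -19204 + 196 = -19008$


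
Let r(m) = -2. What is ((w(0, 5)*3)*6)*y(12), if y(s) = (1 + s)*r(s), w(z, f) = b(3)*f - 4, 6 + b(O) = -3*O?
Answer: 36972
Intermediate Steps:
b(O) = -6 - 3*O
w(z, f) = -4 - 15*f (w(z, f) = (-6 - 3*3)*f - 4 = (-6 - 9)*f - 4 = -15*f - 4 = -4 - 15*f)
y(s) = -2 - 2*s (y(s) = (1 + s)*(-2) = -2 - 2*s)
((w(0, 5)*3)*6)*y(12) = (((-4 - 15*5)*3)*6)*(-2 - 2*12) = (((-4 - 75)*3)*6)*(-2 - 24) = (-79*3*6)*(-26) = -237*6*(-26) = -1422*(-26) = 36972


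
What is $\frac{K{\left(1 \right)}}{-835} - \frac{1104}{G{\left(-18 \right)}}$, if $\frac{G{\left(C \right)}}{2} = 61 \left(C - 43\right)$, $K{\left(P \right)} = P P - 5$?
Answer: $\frac{475804}{3107035} \approx 0.15314$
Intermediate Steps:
$K{\left(P \right)} = -5 + P^{2}$ ($K{\left(P \right)} = P^{2} - 5 = -5 + P^{2}$)
$G{\left(C \right)} = -5246 + 122 C$ ($G{\left(C \right)} = 2 \cdot 61 \left(C - 43\right) = 2 \cdot 61 \left(-43 + C\right) = 2 \left(-2623 + 61 C\right) = -5246 + 122 C$)
$\frac{K{\left(1 \right)}}{-835} - \frac{1104}{G{\left(-18 \right)}} = \frac{-5 + 1^{2}}{-835} - \frac{1104}{-5246 + 122 \left(-18\right)} = \left(-5 + 1\right) \left(- \frac{1}{835}\right) - \frac{1104}{-5246 - 2196} = \left(-4\right) \left(- \frac{1}{835}\right) - \frac{1104}{-7442} = \frac{4}{835} - - \frac{552}{3721} = \frac{4}{835} + \frac{552}{3721} = \frac{475804}{3107035}$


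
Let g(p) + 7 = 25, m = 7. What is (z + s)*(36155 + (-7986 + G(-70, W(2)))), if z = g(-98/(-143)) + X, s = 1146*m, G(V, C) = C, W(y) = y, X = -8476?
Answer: -12282556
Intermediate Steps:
g(p) = 18 (g(p) = -7 + 25 = 18)
s = 8022 (s = 1146*7 = 8022)
z = -8458 (z = 18 - 8476 = -8458)
(z + s)*(36155 + (-7986 + G(-70, W(2)))) = (-8458 + 8022)*(36155 + (-7986 + 2)) = -436*(36155 - 7984) = -436*28171 = -12282556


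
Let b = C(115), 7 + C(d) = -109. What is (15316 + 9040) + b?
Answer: 24240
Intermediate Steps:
C(d) = -116 (C(d) = -7 - 109 = -116)
b = -116
(15316 + 9040) + b = (15316 + 9040) - 116 = 24356 - 116 = 24240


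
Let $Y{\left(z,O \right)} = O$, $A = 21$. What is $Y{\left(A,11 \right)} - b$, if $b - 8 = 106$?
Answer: $-103$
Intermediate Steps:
$b = 114$ ($b = 8 + 106 = 114$)
$Y{\left(A,11 \right)} - b = 11 - 114 = -103$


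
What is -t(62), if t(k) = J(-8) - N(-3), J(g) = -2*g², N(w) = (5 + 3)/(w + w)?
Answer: 380/3 ≈ 126.67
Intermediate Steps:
N(w) = 4/w (N(w) = 8/((2*w)) = 8*(1/(2*w)) = 4/w)
t(k) = -380/3 (t(k) = -2*(-8)² - 4/(-3) = -2*64 - 4*(-1)/3 = -128 - 1*(-4/3) = -128 + 4/3 = -380/3)
-t(62) = -1*(-380/3) = 380/3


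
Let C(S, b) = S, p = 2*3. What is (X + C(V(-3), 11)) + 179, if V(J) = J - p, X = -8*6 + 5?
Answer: 127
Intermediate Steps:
X = -43 (X = -48 + 5 = -43)
p = 6
V(J) = -6 + J (V(J) = J - 1*6 = J - 6 = -6 + J)
(X + C(V(-3), 11)) + 179 = (-43 + (-6 - 3)) + 179 = (-43 - 9) + 179 = -52 + 179 = 127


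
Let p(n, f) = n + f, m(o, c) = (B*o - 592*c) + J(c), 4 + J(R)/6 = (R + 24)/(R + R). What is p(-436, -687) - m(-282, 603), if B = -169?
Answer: 20650464/67 ≈ 3.0822e+5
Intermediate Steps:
J(R) = -24 + 3*(24 + R)/R (J(R) = -24 + 6*((R + 24)/(R + R)) = -24 + 6*((24 + R)/((2*R))) = -24 + 6*((24 + R)*(1/(2*R))) = -24 + 6*((24 + R)/(2*R)) = -24 + 3*(24 + R)/R)
m(o, c) = -21 - 592*c - 169*o + 72/c (m(o, c) = (-169*o - 592*c) + (-21 + 72/c) = (-592*c - 169*o) + (-21 + 72/c) = -21 - 592*c - 169*o + 72/c)
p(n, f) = f + n
p(-436, -687) - m(-282, 603) = (-687 - 436) - (-21 - 592*603 - 169*(-282) + 72/603) = -1123 - (-21 - 356976 + 47658 + 72*(1/603)) = -1123 - (-21 - 356976 + 47658 + 8/67) = -1123 - 1*(-20725705/67) = -1123 + 20725705/67 = 20650464/67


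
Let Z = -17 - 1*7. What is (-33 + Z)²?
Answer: 3249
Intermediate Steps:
Z = -24 (Z = -17 - 7 = -24)
(-33 + Z)² = (-33 - 24)² = (-57)² = 3249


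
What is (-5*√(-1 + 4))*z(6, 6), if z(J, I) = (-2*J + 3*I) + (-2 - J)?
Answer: 10*√3 ≈ 17.320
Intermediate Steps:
z(J, I) = -2 - 3*J + 3*I
(-5*√(-1 + 4))*z(6, 6) = (-5*√(-1 + 4))*(-2 - 3*6 + 3*6) = (-5*√3)*(-2 - 18 + 18) = -5*√3*(-2) = 10*√3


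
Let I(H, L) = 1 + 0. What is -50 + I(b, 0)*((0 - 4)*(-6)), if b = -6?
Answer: -26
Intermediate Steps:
I(H, L) = 1
-50 + I(b, 0)*((0 - 4)*(-6)) = -50 + 1*((0 - 4)*(-6)) = -50 + 1*(-4*(-6)) = -50 + 1*24 = -50 + 24 = -26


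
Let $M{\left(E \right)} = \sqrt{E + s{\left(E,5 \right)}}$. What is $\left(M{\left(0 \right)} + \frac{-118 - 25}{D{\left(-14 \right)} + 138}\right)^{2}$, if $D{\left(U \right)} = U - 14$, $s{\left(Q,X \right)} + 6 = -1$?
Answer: $\frac{\left(13 - 10 i \sqrt{7}\right)^{2}}{100} \approx -5.31 - 6.879 i$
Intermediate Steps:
$s{\left(Q,X \right)} = -7$ ($s{\left(Q,X \right)} = -6 - 1 = -7$)
$D{\left(U \right)} = -14 + U$
$M{\left(E \right)} = \sqrt{-7 + E}$ ($M{\left(E \right)} = \sqrt{E - 7} = \sqrt{-7 + E}$)
$\left(M{\left(0 \right)} + \frac{-118 - 25}{D{\left(-14 \right)} + 138}\right)^{2} = \left(\sqrt{-7 + 0} + \frac{-118 - 25}{\left(-14 - 14\right) + 138}\right)^{2} = \left(\sqrt{-7} - \frac{143}{-28 + 138}\right)^{2} = \left(i \sqrt{7} - \frac{143}{110}\right)^{2} = \left(i \sqrt{7} - \frac{13}{10}\right)^{2} = \left(- \frac{13}{10} + i \sqrt{7}\right)^{2}$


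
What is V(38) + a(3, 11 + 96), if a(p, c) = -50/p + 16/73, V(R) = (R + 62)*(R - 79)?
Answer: -901502/219 ≈ -4116.4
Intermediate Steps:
V(R) = (-79 + R)*(62 + R) (V(R) = (62 + R)*(-79 + R) = (-79 + R)*(62 + R))
a(p, c) = 16/73 - 50/p (a(p, c) = -50/p + 16*(1/73) = -50/p + 16/73 = 16/73 - 50/p)
V(38) + a(3, 11 + 96) = (-4898 + 38² - 17*38) + (16/73 - 50/3) = (-4898 + 1444 - 646) + (16/73 - 50*⅓) = -4100 + (16/73 - 50/3) = -4100 - 3602/219 = -901502/219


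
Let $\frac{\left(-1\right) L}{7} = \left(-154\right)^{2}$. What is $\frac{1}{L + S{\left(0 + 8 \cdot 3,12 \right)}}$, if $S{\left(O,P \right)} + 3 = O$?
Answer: $- \frac{1}{165991} \approx -6.0244 \cdot 10^{-6}$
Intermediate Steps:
$L = -166012$ ($L = - 7 \left(-154\right)^{2} = \left(-7\right) 23716 = -166012$)
$S{\left(O,P \right)} = -3 + O$
$\frac{1}{L + S{\left(0 + 8 \cdot 3,12 \right)}} = \frac{1}{-166012 + \left(-3 + \left(0 + 8 \cdot 3\right)\right)} = \frac{1}{-166012 + \left(-3 + \left(0 + 24\right)\right)} = \frac{1}{-166012 + \left(-3 + 24\right)} = \frac{1}{-166012 + 21} = \frac{1}{-165991} = - \frac{1}{165991}$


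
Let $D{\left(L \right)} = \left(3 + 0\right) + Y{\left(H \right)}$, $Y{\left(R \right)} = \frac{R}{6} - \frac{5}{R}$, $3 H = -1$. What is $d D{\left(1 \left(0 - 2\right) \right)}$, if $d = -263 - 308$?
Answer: $- \frac{184433}{18} \approx -10246.0$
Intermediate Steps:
$H = - \frac{1}{3}$ ($H = \frac{1}{3} \left(-1\right) = - \frac{1}{3} \approx -0.33333$)
$d = -571$
$Y{\left(R \right)} = - \frac{5}{R} + \frac{R}{6}$ ($Y{\left(R \right)} = R \frac{1}{6} - \frac{5}{R} = \frac{R}{6} - \frac{5}{R} = - \frac{5}{R} + \frac{R}{6}$)
$D{\left(L \right)} = \frac{323}{18}$ ($D{\left(L \right)} = \left(3 + 0\right) + \left(- \frac{5}{- \frac{1}{3}} + \frac{1}{6} \left(- \frac{1}{3}\right)\right) = 3 - - \frac{269}{18} = 3 + \left(15 - \frac{1}{18}\right) = 3 + \frac{269}{18} = \frac{323}{18}$)
$d D{\left(1 \left(0 - 2\right) \right)} = \left(-571\right) \frac{323}{18} = - \frac{184433}{18}$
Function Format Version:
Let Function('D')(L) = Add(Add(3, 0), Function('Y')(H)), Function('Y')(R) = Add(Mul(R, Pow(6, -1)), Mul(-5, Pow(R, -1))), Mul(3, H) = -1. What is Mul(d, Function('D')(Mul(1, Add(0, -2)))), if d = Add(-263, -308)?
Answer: Rational(-184433, 18) ≈ -10246.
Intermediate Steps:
H = Rational(-1, 3) (H = Mul(Rational(1, 3), -1) = Rational(-1, 3) ≈ -0.33333)
d = -571
Function('Y')(R) = Add(Mul(-5, Pow(R, -1)), Mul(Rational(1, 6), R)) (Function('Y')(R) = Add(Mul(R, Rational(1, 6)), Mul(-5, Pow(R, -1))) = Add(Mul(Rational(1, 6), R), Mul(-5, Pow(R, -1))) = Add(Mul(-5, Pow(R, -1)), Mul(Rational(1, 6), R)))
Function('D')(L) = Rational(323, 18) (Function('D')(L) = Add(Add(3, 0), Add(Mul(-5, Pow(Rational(-1, 3), -1)), Mul(Rational(1, 6), Rational(-1, 3)))) = Add(3, Add(Mul(-5, -3), Rational(-1, 18))) = Add(3, Add(15, Rational(-1, 18))) = Add(3, Rational(269, 18)) = Rational(323, 18))
Mul(d, Function('D')(Mul(1, Add(0, -2)))) = Mul(-571, Rational(323, 18)) = Rational(-184433, 18)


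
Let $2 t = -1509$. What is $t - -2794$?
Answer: $\frac{4079}{2} \approx 2039.5$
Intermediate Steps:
$t = - \frac{1509}{2}$ ($t = \frac{1}{2} \left(-1509\right) = - \frac{1509}{2} \approx -754.5$)
$t - -2794 = - \frac{1509}{2} - -2794 = - \frac{1509}{2} + 2794 = \frac{4079}{2}$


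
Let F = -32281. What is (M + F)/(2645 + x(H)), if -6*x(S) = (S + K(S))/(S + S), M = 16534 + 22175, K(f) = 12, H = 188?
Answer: 1812696/745865 ≈ 2.4303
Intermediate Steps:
M = 38709
x(S) = -(12 + S)/(12*S) (x(S) = -(S + 12)/(6*(S + S)) = -(12 + S)/(6*(2*S)) = -(12 + S)*1/(2*S)/6 = -(12 + S)/(12*S))
(M + F)/(2645 + x(H)) = (38709 - 32281)/(2645 + (1/12)*(-12 - 1*188)/188) = 6428/(2645 + (1/12)*(1/188)*(-12 - 188)) = 6428/(2645 + (1/12)*(1/188)*(-200)) = 6428/(2645 - 25/282) = 6428/(745865/282) = 6428*(282/745865) = 1812696/745865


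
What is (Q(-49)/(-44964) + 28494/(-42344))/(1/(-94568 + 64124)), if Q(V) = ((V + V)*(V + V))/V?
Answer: 403669932163/19832871 ≈ 20354.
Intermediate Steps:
Q(V) = 4*V (Q(V) = ((2*V)*(2*V))/V = (4*V**2)/V = 4*V)
(Q(-49)/(-44964) + 28494/(-42344))/(1/(-94568 + 64124)) = ((4*(-49))/(-44964) + 28494/(-42344))/(1/(-94568 + 64124)) = (-196*(-1/44964) + 28494*(-1/42344))/(1/(-30444)) = (49/11241 - 14247/21172)/(-1/30444) = -159113099/237994452*(-30444) = 403669932163/19832871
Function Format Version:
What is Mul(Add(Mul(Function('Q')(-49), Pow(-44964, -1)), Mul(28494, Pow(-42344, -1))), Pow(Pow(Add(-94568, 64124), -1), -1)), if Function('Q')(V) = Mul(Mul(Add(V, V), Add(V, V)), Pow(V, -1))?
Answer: Rational(403669932163, 19832871) ≈ 20354.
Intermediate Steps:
Function('Q')(V) = Mul(4, V) (Function('Q')(V) = Mul(Mul(Mul(2, V), Mul(2, V)), Pow(V, -1)) = Mul(Mul(4, Pow(V, 2)), Pow(V, -1)) = Mul(4, V))
Mul(Add(Mul(Function('Q')(-49), Pow(-44964, -1)), Mul(28494, Pow(-42344, -1))), Pow(Pow(Add(-94568, 64124), -1), -1)) = Mul(Add(Mul(Mul(4, -49), Pow(-44964, -1)), Mul(28494, Pow(-42344, -1))), Pow(Pow(Add(-94568, 64124), -1), -1)) = Mul(Add(Mul(-196, Rational(-1, 44964)), Mul(28494, Rational(-1, 42344))), Pow(Pow(-30444, -1), -1)) = Mul(Add(Rational(49, 11241), Rational(-14247, 21172)), Pow(Rational(-1, 30444), -1)) = Mul(Rational(-159113099, 237994452), -30444) = Rational(403669932163, 19832871)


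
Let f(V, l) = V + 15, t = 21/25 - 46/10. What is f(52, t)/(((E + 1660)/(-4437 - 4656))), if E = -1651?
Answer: -203077/3 ≈ -67692.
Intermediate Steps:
t = -94/25 (t = 21*(1/25) - 46*1/10 = 21/25 - 23/5 = -94/25 ≈ -3.7600)
f(V, l) = 15 + V
f(52, t)/(((E + 1660)/(-4437 - 4656))) = (15 + 52)/(((-1651 + 1660)/(-4437 - 4656))) = 67/((9/(-9093))) = 67/((9*(-1/9093))) = 67/(-3/3031) = 67*(-3031/3) = -203077/3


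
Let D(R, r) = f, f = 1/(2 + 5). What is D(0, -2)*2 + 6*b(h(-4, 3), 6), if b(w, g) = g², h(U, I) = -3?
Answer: 1514/7 ≈ 216.29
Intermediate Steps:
f = ⅐ (f = 1/7 = ⅐ ≈ 0.14286)
D(R, r) = ⅐
D(0, -2)*2 + 6*b(h(-4, 3), 6) = (⅐)*2 + 6*6² = 2/7 + 6*36 = 2/7 + 216 = 1514/7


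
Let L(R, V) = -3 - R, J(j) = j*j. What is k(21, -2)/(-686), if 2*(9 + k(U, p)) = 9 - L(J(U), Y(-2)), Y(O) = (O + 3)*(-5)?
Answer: -435/1372 ≈ -0.31706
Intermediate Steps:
Y(O) = -15 - 5*O (Y(O) = (3 + O)*(-5) = -15 - 5*O)
J(j) = j²
k(U, p) = -3 + U²/2 (k(U, p) = -9 + (9 - (-3 - U²))/2 = -9 + (9 + (3 + U²))/2 = -9 + (12 + U²)/2 = -9 + (6 + U²/2) = -3 + U²/2)
k(21, -2)/(-686) = (-3 + (½)*21²)/(-686) = (-3 + (½)*441)*(-1/686) = (-3 + 441/2)*(-1/686) = (435/2)*(-1/686) = -435/1372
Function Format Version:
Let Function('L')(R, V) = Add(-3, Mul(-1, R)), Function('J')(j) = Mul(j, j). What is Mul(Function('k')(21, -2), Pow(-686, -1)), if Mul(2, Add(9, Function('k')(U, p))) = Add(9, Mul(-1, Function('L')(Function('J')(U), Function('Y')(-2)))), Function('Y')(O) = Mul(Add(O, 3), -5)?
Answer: Rational(-435, 1372) ≈ -0.31706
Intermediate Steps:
Function('Y')(O) = Add(-15, Mul(-5, O)) (Function('Y')(O) = Mul(Add(3, O), -5) = Add(-15, Mul(-5, O)))
Function('J')(j) = Pow(j, 2)
Function('k')(U, p) = Add(-3, Mul(Rational(1, 2), Pow(U, 2))) (Function('k')(U, p) = Add(-9, Mul(Rational(1, 2), Add(9, Mul(-1, Add(-3, Mul(-1, Pow(U, 2))))))) = Add(-9, Mul(Rational(1, 2), Add(9, Add(3, Pow(U, 2))))) = Add(-9, Mul(Rational(1, 2), Add(12, Pow(U, 2)))) = Add(-9, Add(6, Mul(Rational(1, 2), Pow(U, 2)))) = Add(-3, Mul(Rational(1, 2), Pow(U, 2))))
Mul(Function('k')(21, -2), Pow(-686, -1)) = Mul(Add(-3, Mul(Rational(1, 2), Pow(21, 2))), Pow(-686, -1)) = Mul(Add(-3, Mul(Rational(1, 2), 441)), Rational(-1, 686)) = Mul(Add(-3, Rational(441, 2)), Rational(-1, 686)) = Mul(Rational(435, 2), Rational(-1, 686)) = Rational(-435, 1372)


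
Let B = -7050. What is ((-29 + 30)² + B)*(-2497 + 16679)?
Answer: -99968918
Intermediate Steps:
((-29 + 30)² + B)*(-2497 + 16679) = ((-29 + 30)² - 7050)*(-2497 + 16679) = (1² - 7050)*14182 = (1 - 7050)*14182 = -7049*14182 = -99968918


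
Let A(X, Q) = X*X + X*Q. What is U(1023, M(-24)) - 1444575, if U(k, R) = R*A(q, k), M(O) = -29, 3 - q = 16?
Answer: -1063805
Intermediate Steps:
q = -13 (q = 3 - 1*16 = 3 - 16 = -13)
A(X, Q) = X² + Q*X
U(k, R) = R*(169 - 13*k) (U(k, R) = R*(-13*(k - 13)) = R*(-13*(-13 + k)) = R*(169 - 13*k))
U(1023, M(-24)) - 1444575 = 13*(-29)*(13 - 1*1023) - 1444575 = 13*(-29)*(13 - 1023) - 1444575 = 13*(-29)*(-1010) - 1444575 = 380770 - 1444575 = -1063805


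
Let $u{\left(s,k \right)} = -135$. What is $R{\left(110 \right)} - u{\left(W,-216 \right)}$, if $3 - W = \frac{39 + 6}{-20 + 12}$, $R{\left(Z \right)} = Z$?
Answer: $245$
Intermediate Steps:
$W = \frac{69}{8}$ ($W = 3 - \frac{39 + 6}{-20 + 12} = 3 - \frac{45}{-8} = 3 - 45 \left(- \frac{1}{8}\right) = 3 - - \frac{45}{8} = 3 + \frac{45}{8} = \frac{69}{8} \approx 8.625$)
$R{\left(110 \right)} - u{\left(W,-216 \right)} = 110 - -135 = 110 + 135 = 245$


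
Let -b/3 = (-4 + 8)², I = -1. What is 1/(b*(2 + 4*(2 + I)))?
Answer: -1/288 ≈ -0.0034722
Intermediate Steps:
b = -48 (b = -3*(-4 + 8)² = -3*4² = -3*16 = -48)
1/(b*(2 + 4*(2 + I))) = 1/(-48*(2 + 4*(2 - 1))) = 1/(-48*(2 + 4*1)) = 1/(-48*(2 + 4)) = 1/(-48*6) = 1/(-288) = -1/288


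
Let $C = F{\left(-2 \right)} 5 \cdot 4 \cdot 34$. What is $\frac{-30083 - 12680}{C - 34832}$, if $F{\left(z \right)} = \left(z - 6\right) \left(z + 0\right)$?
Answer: $\frac{42763}{23952} \approx 1.7854$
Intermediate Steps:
$F{\left(z \right)} = z \left(-6 + z\right)$ ($F{\left(z \right)} = \left(-6 + z\right) z = z \left(-6 + z\right)$)
$C = 10880$ ($C = - 2 \left(-6 - 2\right) 5 \cdot 4 \cdot 34 = \left(-2\right) \left(-8\right) 20 \cdot 34 = 16 \cdot 20 \cdot 34 = 320 \cdot 34 = 10880$)
$\frac{-30083 - 12680}{C - 34832} = \frac{-30083 - 12680}{10880 - 34832} = - \frac{42763}{10880 - 34832} = - \frac{42763}{-23952} = \left(-42763\right) \left(- \frac{1}{23952}\right) = \frac{42763}{23952}$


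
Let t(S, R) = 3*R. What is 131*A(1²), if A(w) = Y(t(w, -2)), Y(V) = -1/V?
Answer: 131/6 ≈ 21.833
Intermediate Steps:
A(w) = ⅙ (A(w) = -1/(3*(-2)) = -1/(-6) = -1*(-⅙) = ⅙)
131*A(1²) = 131*(⅙) = 131/6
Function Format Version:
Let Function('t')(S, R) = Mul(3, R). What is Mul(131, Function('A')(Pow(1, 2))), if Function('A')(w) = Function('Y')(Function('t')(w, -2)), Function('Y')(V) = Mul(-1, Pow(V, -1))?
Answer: Rational(131, 6) ≈ 21.833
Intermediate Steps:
Function('A')(w) = Rational(1, 6) (Function('A')(w) = Mul(-1, Pow(Mul(3, -2), -1)) = Mul(-1, Pow(-6, -1)) = Mul(-1, Rational(-1, 6)) = Rational(1, 6))
Mul(131, Function('A')(Pow(1, 2))) = Mul(131, Rational(1, 6)) = Rational(131, 6)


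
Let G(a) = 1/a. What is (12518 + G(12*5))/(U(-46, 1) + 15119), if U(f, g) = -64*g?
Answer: 751081/903300 ≈ 0.83149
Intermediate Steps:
G(a) = 1/a
(12518 + G(12*5))/(U(-46, 1) + 15119) = (12518 + 1/(12*5))/(-64*1 + 15119) = (12518 + 1/60)/(-64 + 15119) = (12518 + 1/60)/15055 = (751081/60)*(1/15055) = 751081/903300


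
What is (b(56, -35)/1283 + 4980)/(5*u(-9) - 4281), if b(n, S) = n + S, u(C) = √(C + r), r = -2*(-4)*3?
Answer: -9117618147/7837669946 - 10648935*√15/7837669946 ≈ -1.1686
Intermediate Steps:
r = 24 (r = 8*3 = 24)
u(C) = √(24 + C) (u(C) = √(C + 24) = √(24 + C))
b(n, S) = S + n
(b(56, -35)/1283 + 4980)/(5*u(-9) - 4281) = ((-35 + 56)/1283 + 4980)/(5*√(24 - 9) - 4281) = (21*(1/1283) + 4980)/(5*√15 - 4281) = (21/1283 + 4980)/(-4281 + 5*√15) = 6389361/(1283*(-4281 + 5*√15))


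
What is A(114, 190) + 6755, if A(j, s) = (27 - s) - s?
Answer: 6402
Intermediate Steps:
A(j, s) = 27 - 2*s
A(114, 190) + 6755 = (27 - 2*190) + 6755 = (27 - 380) + 6755 = -353 + 6755 = 6402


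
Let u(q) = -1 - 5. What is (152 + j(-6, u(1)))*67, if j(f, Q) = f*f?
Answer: 12596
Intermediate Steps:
u(q) = -6
j(f, Q) = f²
(152 + j(-6, u(1)))*67 = (152 + (-6)²)*67 = (152 + 36)*67 = 188*67 = 12596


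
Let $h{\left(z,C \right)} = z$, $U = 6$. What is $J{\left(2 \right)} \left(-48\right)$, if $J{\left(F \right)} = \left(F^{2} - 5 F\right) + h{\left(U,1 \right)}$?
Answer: $0$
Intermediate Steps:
$J{\left(F \right)} = 6 + F^{2} - 5 F$ ($J{\left(F \right)} = \left(F^{2} - 5 F\right) + 6 = 6 + F^{2} - 5 F$)
$J{\left(2 \right)} \left(-48\right) = \left(6 + 2^{2} - 10\right) \left(-48\right) = \left(6 + 4 - 10\right) \left(-48\right) = 0 \left(-48\right) = 0$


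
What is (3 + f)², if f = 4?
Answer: 49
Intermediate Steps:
(3 + f)² = (3 + 4)² = 7² = 49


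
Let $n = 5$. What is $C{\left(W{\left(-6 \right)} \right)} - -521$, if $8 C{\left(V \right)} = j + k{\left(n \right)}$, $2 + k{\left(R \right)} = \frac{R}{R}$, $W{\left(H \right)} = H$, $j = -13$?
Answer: $\frac{2077}{4} \approx 519.25$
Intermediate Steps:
$k{\left(R \right)} = -1$ ($k{\left(R \right)} = -2 + \frac{R}{R} = -2 + 1 = -1$)
$C{\left(V \right)} = - \frac{7}{4}$ ($C{\left(V \right)} = \frac{-13 - 1}{8} = \frac{1}{8} \left(-14\right) = - \frac{7}{4}$)
$C{\left(W{\left(-6 \right)} \right)} - -521 = - \frac{7}{4} - -521 = - \frac{7}{4} + 521 = \frac{2077}{4}$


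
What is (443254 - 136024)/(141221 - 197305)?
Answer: -21945/4006 ≈ -5.4780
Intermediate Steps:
(443254 - 136024)/(141221 - 197305) = 307230/(-56084) = 307230*(-1/56084) = -21945/4006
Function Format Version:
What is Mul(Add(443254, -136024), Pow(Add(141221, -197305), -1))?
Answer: Rational(-21945, 4006) ≈ -5.4780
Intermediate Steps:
Mul(Add(443254, -136024), Pow(Add(141221, -197305), -1)) = Mul(307230, Pow(-56084, -1)) = Mul(307230, Rational(-1, 56084)) = Rational(-21945, 4006)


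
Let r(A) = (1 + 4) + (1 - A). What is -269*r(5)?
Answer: -269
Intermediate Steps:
r(A) = 6 - A (r(A) = 5 + (1 - A) = 6 - A)
-269*r(5) = -269*(6 - 1*5) = -269*(6 - 5) = -269*1 = -269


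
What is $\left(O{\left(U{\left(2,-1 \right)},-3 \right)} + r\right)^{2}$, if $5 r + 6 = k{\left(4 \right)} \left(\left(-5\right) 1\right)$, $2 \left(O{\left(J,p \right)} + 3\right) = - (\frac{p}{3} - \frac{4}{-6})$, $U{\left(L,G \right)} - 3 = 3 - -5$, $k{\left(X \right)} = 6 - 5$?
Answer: $\frac{22801}{900} \approx 25.334$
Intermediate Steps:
$k{\left(X \right)} = 1$
$U{\left(L,G \right)} = 11$ ($U{\left(L,G \right)} = 3 + \left(3 - -5\right) = 3 + \left(3 + 5\right) = 3 + 8 = 11$)
$O{\left(J,p \right)} = - \frac{10}{3} - \frac{p}{6}$ ($O{\left(J,p \right)} = -3 + \frac{\left(-1\right) \left(\frac{p}{3} - \frac{4}{-6}\right)}{2} = -3 + \frac{\left(-1\right) \left(p \frac{1}{3} - - \frac{2}{3}\right)}{2} = -3 + \frac{\left(-1\right) \left(\frac{p}{3} + \frac{2}{3}\right)}{2} = -3 + \frac{\left(-1\right) \left(\frac{2}{3} + \frac{p}{3}\right)}{2} = -3 + \frac{- \frac{2}{3} - \frac{p}{3}}{2} = -3 - \left(\frac{1}{3} + \frac{p}{6}\right) = - \frac{10}{3} - \frac{p}{6}$)
$r = - \frac{11}{5}$ ($r = - \frac{6}{5} + \frac{1 \left(\left(-5\right) 1\right)}{5} = - \frac{6}{5} + \frac{1 \left(-5\right)}{5} = - \frac{6}{5} + \frac{1}{5} \left(-5\right) = - \frac{6}{5} - 1 = - \frac{11}{5} \approx -2.2$)
$\left(O{\left(U{\left(2,-1 \right)},-3 \right)} + r\right)^{2} = \left(\left(- \frac{10}{3} - - \frac{1}{2}\right) - \frac{11}{5}\right)^{2} = \left(\left(- \frac{10}{3} + \frac{1}{2}\right) - \frac{11}{5}\right)^{2} = \left(- \frac{17}{6} - \frac{11}{5}\right)^{2} = \left(- \frac{151}{30}\right)^{2} = \frac{22801}{900}$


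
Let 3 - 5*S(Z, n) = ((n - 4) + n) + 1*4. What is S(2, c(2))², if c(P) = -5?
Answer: 169/25 ≈ 6.7600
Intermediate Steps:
S(Z, n) = ⅗ - 2*n/5 (S(Z, n) = ⅗ - (((n - 4) + n) + 1*4)/5 = ⅗ - (((-4 + n) + n) + 4)/5 = ⅗ - ((-4 + 2*n) + 4)/5 = ⅗ - 2*n/5)
S(2, c(2))² = (⅗ - ⅖*(-5))² = (⅗ + 2)² = (13/5)² = 169/25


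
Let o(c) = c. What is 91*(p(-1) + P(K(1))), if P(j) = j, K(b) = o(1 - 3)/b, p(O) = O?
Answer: -273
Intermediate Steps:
K(b) = -2/b (K(b) = (1 - 3)/b = -2/b)
91*(p(-1) + P(K(1))) = 91*(-1 - 2/1) = 91*(-1 - 2*1) = 91*(-1 - 2) = 91*(-3) = -273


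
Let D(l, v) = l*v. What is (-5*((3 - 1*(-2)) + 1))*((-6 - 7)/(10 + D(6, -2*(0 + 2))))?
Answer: -195/7 ≈ -27.857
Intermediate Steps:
(-5*((3 - 1*(-2)) + 1))*((-6 - 7)/(10 + D(6, -2*(0 + 2)))) = (-5*((3 - 1*(-2)) + 1))*((-6 - 7)/(10 + 6*(-2*(0 + 2)))) = (-5*((3 + 2) + 1))*(-13/(10 + 6*(-2*2))) = (-5*(5 + 1))*(-13/(10 + 6*(-4))) = (-5*6)*(-13/(10 - 24)) = -(-390)/(-14) = -(-390)*(-1)/14 = -30*13/14 = -195/7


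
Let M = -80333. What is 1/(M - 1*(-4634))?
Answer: -1/75699 ≈ -1.3210e-5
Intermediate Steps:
1/(M - 1*(-4634)) = 1/(-80333 - 1*(-4634)) = 1/(-80333 + 4634) = 1/(-75699) = -1/75699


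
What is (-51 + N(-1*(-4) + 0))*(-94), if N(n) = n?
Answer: 4418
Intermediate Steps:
(-51 + N(-1*(-4) + 0))*(-94) = (-51 + (-1*(-4) + 0))*(-94) = (-51 + (4 + 0))*(-94) = (-51 + 4)*(-94) = -47*(-94) = 4418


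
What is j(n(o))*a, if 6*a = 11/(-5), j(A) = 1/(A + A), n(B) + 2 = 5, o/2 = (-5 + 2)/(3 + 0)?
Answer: -11/180 ≈ -0.061111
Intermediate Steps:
o = -2 (o = 2*((-5 + 2)/(3 + 0)) = 2*(-3/3) = 2*(-3*⅓) = 2*(-1) = -2)
n(B) = 3 (n(B) = -2 + 5 = 3)
j(A) = 1/(2*A)
a = -11/30 (a = (11/(-5))/6 = (11*(-⅕))/6 = (⅙)*(-11/5) = -11/30 ≈ -0.36667)
j(n(o))*a = ((½)/3)*(-11/30) = ((½)*(⅓))*(-11/30) = (⅙)*(-11/30) = -11/180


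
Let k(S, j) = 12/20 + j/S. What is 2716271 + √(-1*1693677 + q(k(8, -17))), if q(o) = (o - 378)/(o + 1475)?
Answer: 2716271 + 2*I*√5089537843321/3467 ≈ 2.7163e+6 + 1301.4*I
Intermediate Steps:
k(S, j) = ⅗ + j/S (k(S, j) = 12*(1/20) + j/S = ⅗ + j/S)
q(o) = (-378 + o)/(1475 + o)
2716271 + √(-1*1693677 + q(k(8, -17))) = 2716271 + √(-1*1693677 + (-378 + (⅗ - 17/8))/(1475 + (⅗ - 17/8))) = 2716271 + √(-1693677 + (-378 + (⅗ - 17*⅛))/(1475 + (⅗ - 17*⅛))) = 2716271 + √(-1693677 + (-378 + (⅗ - 17/8))/(1475 + (⅗ - 17/8))) = 2716271 + √(-1693677 + (-378 - 61/40)/(1475 - 61/40)) = 2716271 + √(-1693677 - 15181/40/(58939/40)) = 2716271 + √(-1693677 + (40/58939)*(-15181/40)) = 2716271 + √(-1693677 - 893/3467) = 2716271 + √(-5871979052/3467) = 2716271 + 2*I*√5089537843321/3467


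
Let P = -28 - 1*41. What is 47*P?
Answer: -3243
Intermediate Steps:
P = -69 (P = -28 - 41 = -69)
47*P = 47*(-69) = -3243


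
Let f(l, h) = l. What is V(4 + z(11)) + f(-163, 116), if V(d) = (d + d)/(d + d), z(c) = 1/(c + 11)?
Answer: -162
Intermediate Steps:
z(c) = 1/(11 + c)
V(d) = 1 (V(d) = (2*d)/((2*d)) = (2*d)*(1/(2*d)) = 1)
V(4 + z(11)) + f(-163, 116) = 1 - 163 = -162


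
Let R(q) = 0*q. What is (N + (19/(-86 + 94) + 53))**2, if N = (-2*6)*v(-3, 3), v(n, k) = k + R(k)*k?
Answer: 24025/64 ≈ 375.39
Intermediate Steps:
R(q) = 0
v(n, k) = k (v(n, k) = k + 0*k = k + 0 = k)
N = -36 (N = -2*6*3 = -12*3 = -36)
(N + (19/(-86 + 94) + 53))**2 = (-36 + (19/(-86 + 94) + 53))**2 = (-36 + (19/8 + 53))**2 = (-36 + 443/8)**2 = (155/8)**2 = 24025/64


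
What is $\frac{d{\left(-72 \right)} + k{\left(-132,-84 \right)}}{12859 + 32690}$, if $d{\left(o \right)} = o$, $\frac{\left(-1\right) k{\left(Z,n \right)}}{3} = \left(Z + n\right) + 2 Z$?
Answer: $\frac{152}{5061} \approx 0.030034$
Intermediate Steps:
$k{\left(Z,n \right)} = - 9 Z - 3 n$ ($k{\left(Z,n \right)} = - 3 \left(\left(Z + n\right) + 2 Z\right) = - 3 \left(n + 3 Z\right) = - 9 Z - 3 n$)
$\frac{d{\left(-72 \right)} + k{\left(-132,-84 \right)}}{12859 + 32690} = \frac{-72 - -1440}{12859 + 32690} = \frac{-72 + \left(1188 + 252\right)}{45549} = \left(-72 + 1440\right) \frac{1}{45549} = 1368 \cdot \frac{1}{45549} = \frac{152}{5061}$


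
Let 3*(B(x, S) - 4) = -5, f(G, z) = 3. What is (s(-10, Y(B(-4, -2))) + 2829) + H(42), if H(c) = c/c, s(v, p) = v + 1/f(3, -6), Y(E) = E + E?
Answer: 8461/3 ≈ 2820.3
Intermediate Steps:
B(x, S) = 7/3 (B(x, S) = 4 + (⅓)*(-5) = 4 - 5/3 = 7/3)
Y(E) = 2*E
s(v, p) = ⅓ + v (s(v, p) = v + 1/3 = v + ⅓ = ⅓ + v)
H(c) = 1
(s(-10, Y(B(-4, -2))) + 2829) + H(42) = ((⅓ - 10) + 2829) + 1 = (-29/3 + 2829) + 1 = 8458/3 + 1 = 8461/3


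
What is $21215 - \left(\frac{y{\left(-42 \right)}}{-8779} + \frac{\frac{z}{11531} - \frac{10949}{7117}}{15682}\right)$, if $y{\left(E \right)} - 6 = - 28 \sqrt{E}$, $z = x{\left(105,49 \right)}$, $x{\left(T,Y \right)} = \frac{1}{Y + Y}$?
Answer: $\frac{23489813264361316568607}{1107226603771275988} - \frac{28 i \sqrt{42}}{8779} \approx 21215.0 - 0.02067 i$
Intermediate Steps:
$x{\left(T,Y \right)} = \frac{1}{2 Y}$
$z = \frac{1}{98}$ ($z = \frac{1}{2 \cdot 49} = \frac{1}{2} \cdot \frac{1}{49} = \frac{1}{98} \approx 0.010204$)
$y{\left(E \right)} = 6 - 28 \sqrt{E}$
$21215 - \left(\frac{y{\left(-42 \right)}}{-8779} + \frac{\frac{z}{11531} - \frac{10949}{7117}}{15682}\right) = 21215 - \left(\frac{6 - 28 \sqrt{-42}}{-8779} + \frac{\frac{1}{98 \cdot 11531} - \frac{10949}{7117}}{15682}\right) = 21215 - \left(\left(6 - 28 i \sqrt{42}\right) \left(- \frac{1}{8779}\right) + \left(\frac{1}{98} \cdot \frac{1}{11531} - \frac{10949}{7117}\right) \frac{1}{15682}\right) = 21215 - \left(\left(6 - 28 i \sqrt{42}\right) \left(- \frac{1}{8779}\right) + \left(\frac{1}{1130038} - \frac{10949}{7117}\right) \frac{1}{15682}\right) = 21215 - \left(\left(- \frac{6}{8779} + \frac{28 i \sqrt{42}}{8779}\right) - \frac{12372778945}{126122178354172}\right) = 21215 - \left(- \frac{865353696483187}{1107226603771275988} + \frac{28 i \sqrt{42}}{8779}\right) = 21215 + \left(\frac{865353696483187}{1107226603771275988} - \frac{28 i \sqrt{42}}{8779}\right) = \frac{23489813264361316568607}{1107226603771275988} - \frac{28 i \sqrt{42}}{8779}$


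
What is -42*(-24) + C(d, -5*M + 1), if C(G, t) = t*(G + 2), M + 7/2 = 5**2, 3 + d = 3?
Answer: 795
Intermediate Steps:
d = 0 (d = -3 + 3 = 0)
M = 43/2 (M = -7/2 + 5**2 = -7/2 + 25 = 43/2 ≈ 21.500)
C(G, t) = t*(2 + G)
-42*(-24) + C(d, -5*M + 1) = -42*(-24) + (-5*43/2 + 1)*(2 + 0) = 1008 + (-215/2 + 1)*2 = 1008 - 213/2*2 = 1008 - 213 = 795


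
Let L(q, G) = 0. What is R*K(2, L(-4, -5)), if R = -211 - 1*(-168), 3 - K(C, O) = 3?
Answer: 0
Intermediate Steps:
K(C, O) = 0 (K(C, O) = 3 - 1*3 = 3 - 3 = 0)
R = -43 (R = -211 + 168 = -43)
R*K(2, L(-4, -5)) = -43*0 = 0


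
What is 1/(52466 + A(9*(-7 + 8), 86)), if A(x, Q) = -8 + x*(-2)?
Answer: 1/52440 ≈ 1.9069e-5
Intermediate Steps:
A(x, Q) = -8 - 2*x
1/(52466 + A(9*(-7 + 8), 86)) = 1/(52466 + (-8 - 18*(-7 + 8))) = 1/(52466 + (-8 - 18)) = 1/(52466 - 26) = 1/52440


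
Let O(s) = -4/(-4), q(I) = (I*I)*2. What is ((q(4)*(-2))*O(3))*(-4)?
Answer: 256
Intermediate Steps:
q(I) = 2*I**2 (q(I) = I**2*2 = 2*I**2)
O(s) = 1 (O(s) = -4*(-1/4) = 1)
((q(4)*(-2))*O(3))*(-4) = (((2*4**2)*(-2))*1)*(-4) = (((2*16)*(-2))*1)*(-4) = ((32*(-2))*1)*(-4) = -64*1*(-4) = -64*(-4) = 256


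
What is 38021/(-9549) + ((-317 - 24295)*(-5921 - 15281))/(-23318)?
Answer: -2491890179627/111331791 ≈ -22383.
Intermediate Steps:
38021/(-9549) + ((-317 - 24295)*(-5921 - 15281))/(-23318) = 38021*(-1/9549) - 24612*(-21202)*(-1/23318) = -38021/9549 + 521823624*(-1/23318) = -38021/9549 - 260911812/11659 = -2491890179627/111331791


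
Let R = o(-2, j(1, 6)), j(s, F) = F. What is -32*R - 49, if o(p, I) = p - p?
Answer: -49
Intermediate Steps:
o(p, I) = 0
R = 0
-32*R - 49 = -32*0 - 49 = 0 - 49 = -49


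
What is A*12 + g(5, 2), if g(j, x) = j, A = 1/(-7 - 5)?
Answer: 4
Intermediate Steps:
A = -1/12 (A = 1/(-12) = -1/12 ≈ -0.083333)
A*12 + g(5, 2) = -1/12*12 + 5 = -1 + 5 = 4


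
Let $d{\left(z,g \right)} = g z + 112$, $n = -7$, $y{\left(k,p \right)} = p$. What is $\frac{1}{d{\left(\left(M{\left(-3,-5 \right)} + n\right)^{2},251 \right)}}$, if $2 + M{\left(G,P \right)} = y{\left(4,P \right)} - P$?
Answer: $\frac{1}{20443} \approx 4.8916 \cdot 10^{-5}$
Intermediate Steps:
$M{\left(G,P \right)} = -2$ ($M{\left(G,P \right)} = -2 + \left(P - P\right) = -2 + 0 = -2$)
$d{\left(z,g \right)} = 112 + g z$
$\frac{1}{d{\left(\left(M{\left(-3,-5 \right)} + n\right)^{2},251 \right)}} = \frac{1}{112 + 251 \left(-2 - 7\right)^{2}} = \frac{1}{112 + 251 \left(-9\right)^{2}} = \frac{1}{112 + 251 \cdot 81} = \frac{1}{112 + 20331} = \frac{1}{20443}$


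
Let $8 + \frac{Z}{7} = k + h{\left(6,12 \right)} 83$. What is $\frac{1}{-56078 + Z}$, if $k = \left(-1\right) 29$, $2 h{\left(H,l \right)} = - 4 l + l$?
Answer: $- \frac{1}{66795} \approx -1.4971 \cdot 10^{-5}$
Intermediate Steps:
$h{\left(H,l \right)} = - \frac{3 l}{2}$ ($h{\left(H,l \right)} = \frac{- 4 l + l}{2} = \frac{\left(-3\right) l}{2} = - \frac{3 l}{2}$)
$k = -29$
$Z = -10717$ ($Z = -56 + 7 \left(-29 + \left(- \frac{3}{2}\right) 12 \cdot 83\right) = -56 + 7 \left(-29 - 1494\right) = -56 + 7 \left(-1523\right) = -56 - 10661 = -10717$)
$\frac{1}{-56078 + Z} = \frac{1}{-56078 - 10717} = \frac{1}{-66795} = - \frac{1}{66795}$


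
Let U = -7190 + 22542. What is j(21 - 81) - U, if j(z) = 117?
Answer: -15235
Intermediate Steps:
U = 15352
j(21 - 81) - U = 117 - 1*15352 = 117 - 15352 = -15235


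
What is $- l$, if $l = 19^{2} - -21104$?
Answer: $-21465$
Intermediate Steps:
$l = 21465$ ($l = 361 + 21104 = 21465$)
$- l = \left(-1\right) 21465 = -21465$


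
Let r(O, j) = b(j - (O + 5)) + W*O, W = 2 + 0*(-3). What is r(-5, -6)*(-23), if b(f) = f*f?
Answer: -598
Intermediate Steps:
W = 2 (W = 2 + 0 = 2)
b(f) = f**2
r(O, j) = (-5 + j - O)**2 + 2*O (r(O, j) = (j - (O + 5))**2 + 2*O = (j - (5 + O))**2 + 2*O = (j + (-5 - O))**2 + 2*O = (-5 + j - O)**2 + 2*O)
r(-5, -6)*(-23) = ((5 - 5 - 1*(-6))**2 + 2*(-5))*(-23) = ((5 - 5 + 6)**2 - 10)*(-23) = (6**2 - 10)*(-23) = (36 - 10)*(-23) = 26*(-23) = -598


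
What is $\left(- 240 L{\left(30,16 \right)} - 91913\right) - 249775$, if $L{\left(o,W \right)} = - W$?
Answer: $-337848$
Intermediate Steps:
$\left(- 240 L{\left(30,16 \right)} - 91913\right) - 249775 = \left(- 240 \left(\left(-1\right) 16\right) - 91913\right) - 249775 = \left(\left(-240\right) \left(-16\right) - 91913\right) - 249775 = \left(3840 - 91913\right) - 249775 = -88073 - 249775 = -337848$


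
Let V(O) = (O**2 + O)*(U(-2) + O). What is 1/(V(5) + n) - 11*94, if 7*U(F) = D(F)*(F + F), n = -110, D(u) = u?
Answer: -537673/520 ≈ -1034.0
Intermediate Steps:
U(F) = 2*F**2/7 (U(F) = (F*(F + F))/7 = (F*(2*F))/7 = (2*F**2)/7 = 2*F**2/7)
V(O) = (8/7 + O)*(O + O**2) (V(O) = (O**2 + O)*((2/7)*(-2)**2 + O) = (O + O**2)*((2/7)*4 + O) = (O + O**2)*(8/7 + O) = (8/7 + O)*(O + O**2))
1/(V(5) + n) - 11*94 = 1/((1/7)*5*(8 + 7*5**2 + 15*5) - 110) - 11*94 = 1/((1/7)*5*(8 + 7*25 + 75) - 110) - 1034 = 1/((1/7)*5*(8 + 175 + 75) - 110) - 1034 = 1/((1/7)*5*258 - 110) - 1034 = 1/(1290/7 - 110) - 1034 = 1/(520/7) - 1034 = 7/520 - 1034 = -537673/520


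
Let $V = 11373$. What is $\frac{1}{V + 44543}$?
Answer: $\frac{1}{55916} \approx 1.7884 \cdot 10^{-5}$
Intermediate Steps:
$\frac{1}{V + 44543} = \frac{1}{11373 + 44543} = \frac{1}{55916}$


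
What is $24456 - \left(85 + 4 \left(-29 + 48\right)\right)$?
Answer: $24295$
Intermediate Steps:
$24456 - \left(85 + 4 \left(-29 + 48\right)\right) = 24456 - 161 = 24295$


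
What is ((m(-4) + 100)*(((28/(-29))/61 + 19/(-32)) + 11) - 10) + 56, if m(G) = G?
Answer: 1845917/1769 ≈ 1043.5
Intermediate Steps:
((m(-4) + 100)*(((28/(-29))/61 + 19/(-32)) + 11) - 10) + 56 = ((-4 + 100)*(((28/(-29))/61 + 19/(-32)) + 11) - 10) + 56 = (96*(((28*(-1/29))*(1/61) + 19*(-1/32)) + 11) - 10) + 56 = (96*((-28/29*1/61 - 19/32) + 11) - 10) + 56 = (96*((-28/1769 - 19/32) + 11) - 10) + 56 = (96*(-34507/56608 + 11) - 10) + 56 = (96*(588181/56608) - 10) + 56 = (1764543/1769 - 10) + 56 = 1746853/1769 + 56 = 1845917/1769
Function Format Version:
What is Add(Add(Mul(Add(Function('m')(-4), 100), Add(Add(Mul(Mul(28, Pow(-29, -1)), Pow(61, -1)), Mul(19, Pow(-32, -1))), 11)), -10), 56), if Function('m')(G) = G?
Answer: Rational(1845917, 1769) ≈ 1043.5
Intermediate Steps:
Add(Add(Mul(Add(Function('m')(-4), 100), Add(Add(Mul(Mul(28, Pow(-29, -1)), Pow(61, -1)), Mul(19, Pow(-32, -1))), 11)), -10), 56) = Add(Add(Mul(Add(-4, 100), Add(Add(Mul(Mul(28, Pow(-29, -1)), Pow(61, -1)), Mul(19, Pow(-32, -1))), 11)), -10), 56) = Add(Add(Mul(96, Add(Add(Mul(Mul(28, Rational(-1, 29)), Rational(1, 61)), Mul(19, Rational(-1, 32))), 11)), -10), 56) = Add(Add(Mul(96, Add(Add(Mul(Rational(-28, 29), Rational(1, 61)), Rational(-19, 32)), 11)), -10), 56) = Add(Add(Mul(96, Add(Add(Rational(-28, 1769), Rational(-19, 32)), 11)), -10), 56) = Add(Add(Mul(96, Add(Rational(-34507, 56608), 11)), -10), 56) = Add(Add(Mul(96, Rational(588181, 56608)), -10), 56) = Add(Add(Rational(1764543, 1769), -10), 56) = Add(Rational(1746853, 1769), 56) = Rational(1845917, 1769)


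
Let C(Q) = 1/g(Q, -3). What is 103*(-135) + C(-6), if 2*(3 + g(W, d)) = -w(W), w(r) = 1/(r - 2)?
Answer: -653551/47 ≈ -13905.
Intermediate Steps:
w(r) = 1/(-2 + r)
g(W, d) = -3 - 1/(2*(-2 + W)) (g(W, d) = -3 + (-1/(-2 + W))/2 = -3 - 1/(2*(-2 + W)))
C(Q) = 2*(-2 + Q)/(11 - 6*Q) (C(Q) = 1/((11 - 6*Q)/(2*(-2 + Q))) = 2*(-2 + Q)/(11 - 6*Q))
103*(-135) + C(-6) = 103*(-135) + 2*(2 - 1*(-6))/(-11 + 6*(-6)) = -13905 + 2*(2 + 6)/(-11 - 36) = -13905 + 2*8/(-47) = -13905 + 2*(-1/47)*8 = -13905 - 16/47 = -653551/47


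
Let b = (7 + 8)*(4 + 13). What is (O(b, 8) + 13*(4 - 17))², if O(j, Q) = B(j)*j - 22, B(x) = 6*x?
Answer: 152068021681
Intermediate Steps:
b = 255 (b = 15*17 = 255)
O(j, Q) = -22 + 6*j² (O(j, Q) = (6*j)*j - 22 = 6*j² - 22 = -22 + 6*j²)
(O(b, 8) + 13*(4 - 17))² = ((-22 + 6*255²) + 13*(4 - 17))² = ((-22 + 6*65025) + 13*(-13))² = ((-22 + 390150) - 169)² = (390128 - 169)² = 389959² = 152068021681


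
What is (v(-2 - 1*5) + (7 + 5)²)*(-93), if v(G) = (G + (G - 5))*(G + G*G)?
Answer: 60822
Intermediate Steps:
v(G) = (-5 + 2*G)*(G + G²) (v(G) = (G + (-5 + G))*(G + G²) = (-5 + 2*G)*(G + G²))
(v(-2 - 1*5) + (7 + 5)²)*(-93) = ((-2 - 1*5)*(-5 - 3*(-2 - 1*5) + 2*(-2 - 1*5)²) + (7 + 5)²)*(-93) = ((-2 - 5)*(-5 - 3*(-2 - 5) + 2*(-2 - 5)²) + 12²)*(-93) = (-7*(-5 - 3*(-7) + 2*(-7)²) + 144)*(-93) = (-7*(-5 + 21 + 2*49) + 144)*(-93) = (-7*(-5 + 21 + 98) + 144)*(-93) = (-7*114 + 144)*(-93) = (-798 + 144)*(-93) = -654*(-93) = 60822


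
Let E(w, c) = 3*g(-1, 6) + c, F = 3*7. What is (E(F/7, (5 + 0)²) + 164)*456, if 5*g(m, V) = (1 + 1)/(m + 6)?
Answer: 2157336/25 ≈ 86294.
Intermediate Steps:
F = 21
g(m, V) = 2/(5*(6 + m)) (g(m, V) = ((1 + 1)/(m + 6))/5 = (2/(6 + m))/5 = 2/(5*(6 + m)))
E(w, c) = 6/25 + c (E(w, c) = 3*(2/(5*(6 - 1))) + c = 3*((⅖)/5) + c = 3*((⅖)*(⅕)) + c = 3*(2/25) + c = 6/25 + c)
(E(F/7, (5 + 0)²) + 164)*456 = ((6/25 + (5 + 0)²) + 164)*456 = ((6/25 + 5²) + 164)*456 = ((6/25 + 25) + 164)*456 = (631/25 + 164)*456 = (4731/25)*456 = 2157336/25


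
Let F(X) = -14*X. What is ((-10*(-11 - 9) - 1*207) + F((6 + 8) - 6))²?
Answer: 14161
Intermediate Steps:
((-10*(-11 - 9) - 1*207) + F((6 + 8) - 6))² = ((-10*(-11 - 9) - 1*207) - 14*((6 + 8) - 6))² = ((-10*(-20) - 207) - 14*(14 - 6))² = ((200 - 207) - 14*8)² = (-7 - 112)² = (-119)² = 14161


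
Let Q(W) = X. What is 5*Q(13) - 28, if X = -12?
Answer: -88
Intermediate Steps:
Q(W) = -12
5*Q(13) - 28 = 5*(-12) - 28 = -60 - 28 = -88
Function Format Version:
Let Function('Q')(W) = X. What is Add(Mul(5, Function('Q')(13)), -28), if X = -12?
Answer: -88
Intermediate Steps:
Function('Q')(W) = -12
Add(Mul(5, Function('Q')(13)), -28) = Add(Mul(5, -12), -28) = Add(-60, -28) = -88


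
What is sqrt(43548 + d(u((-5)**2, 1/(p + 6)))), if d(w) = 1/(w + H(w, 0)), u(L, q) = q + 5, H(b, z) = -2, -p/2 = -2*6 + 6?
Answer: sqrt(131733690)/55 ≈ 208.68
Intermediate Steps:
p = 12 (p = -2*(-2*6 + 6) = -2*(-12 + 6) = -2*(-6) = 12)
u(L, q) = 5 + q
d(w) = 1/(-2 + w) (d(w) = 1/(w - 2) = 1/(-2 + w))
sqrt(43548 + d(u((-5)**2, 1/(p + 6)))) = sqrt(43548 + 1/(-2 + (5 + 1/(12 + 6)))) = sqrt(43548 + 1/(-2 + (5 + 1/18))) = sqrt(43548 + 1/(-2 + 91/18)) = sqrt(43548 + 1/(55/18)) = sqrt(43548 + 18/55) = sqrt(2395158/55) = sqrt(131733690)/55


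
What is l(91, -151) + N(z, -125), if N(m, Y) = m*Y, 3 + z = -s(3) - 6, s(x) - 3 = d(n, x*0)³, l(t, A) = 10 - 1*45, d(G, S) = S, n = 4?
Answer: 1465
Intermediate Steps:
l(t, A) = -35 (l(t, A) = 10 - 45 = -35)
s(x) = 3 (s(x) = 3 + (x*0)³ = 3 + 0³ = 3 + 0 = 3)
z = -12 (z = -3 + (-1*3 - 6) = -3 + (-3 - 6) = -3 - 9 = -12)
N(m, Y) = Y*m
l(91, -151) + N(z, -125) = -35 - 125*(-12) = -35 + 1500 = 1465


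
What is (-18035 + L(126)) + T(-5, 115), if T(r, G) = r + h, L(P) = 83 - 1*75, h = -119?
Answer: -18151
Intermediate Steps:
L(P) = 8 (L(P) = 83 - 75 = 8)
T(r, G) = -119 + r (T(r, G) = r - 119 = -119 + r)
(-18035 + L(126)) + T(-5, 115) = (-18035 + 8) + (-119 - 5) = -18027 - 124 = -18151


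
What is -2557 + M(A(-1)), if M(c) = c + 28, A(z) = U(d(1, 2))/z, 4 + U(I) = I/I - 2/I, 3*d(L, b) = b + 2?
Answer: -5049/2 ≈ -2524.5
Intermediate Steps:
d(L, b) = 2/3 + b/3 (d(L, b) = (b + 2)/3 = (2 + b)/3 = 2/3 + b/3)
U(I) = -3 - 2/I (U(I) = -4 + (I/I - 2/I) = -4 + (1 - 2/I) = -3 - 2/I)
A(z) = -9/(2*z) (A(z) = (-3 - 2/(2/3 + (1/3)*2))/z = (-3 - 2/(2/3 + 2/3))/z = (-3 - 2/4/3)/z = (-3 - 2*3/4)/z = (-3 - 3/2)/z = -9/(2*z))
M(c) = 28 + c
-2557 + M(A(-1)) = -2557 + (28 - 9/2/(-1)) = -2557 + (28 - 9/2*(-1)) = -2557 + (28 + 9/2) = -2557 + 65/2 = -5049/2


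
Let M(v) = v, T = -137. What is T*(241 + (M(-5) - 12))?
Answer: -30688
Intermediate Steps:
T*(241 + (M(-5) - 12)) = -137*(241 + (-5 - 12)) = -137*(241 - 17) = -137*224 = -30688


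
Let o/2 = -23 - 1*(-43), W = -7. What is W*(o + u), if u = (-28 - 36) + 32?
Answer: -56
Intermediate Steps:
u = -32 (u = -64 + 32 = -32)
o = 40 (o = 2*(-23 - 1*(-43)) = 2*(-23 + 43) = 2*20 = 40)
W*(o + u) = -7*(40 - 32) = -7*8 = -56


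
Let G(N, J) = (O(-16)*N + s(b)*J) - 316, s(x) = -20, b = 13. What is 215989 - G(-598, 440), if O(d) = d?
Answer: 215537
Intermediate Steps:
G(N, J) = -316 - 20*J - 16*N (G(N, J) = (-16*N - 20*J) - 316 = (-20*J - 16*N) - 316 = -316 - 20*J - 16*N)
215989 - G(-598, 440) = 215989 - (-316 - 20*440 - 16*(-598)) = 215989 - (-316 - 8800 + 9568) = 215989 - 1*452 = 215989 - 452 = 215537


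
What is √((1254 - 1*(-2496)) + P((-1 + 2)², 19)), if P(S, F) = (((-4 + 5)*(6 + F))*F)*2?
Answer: 10*√47 ≈ 68.557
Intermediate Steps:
P(S, F) = 2*F*(6 + F) (P(S, F) = ((1*(6 + F))*F)*2 = ((6 + F)*F)*2 = (F*(6 + F))*2 = 2*F*(6 + F))
√((1254 - 1*(-2496)) + P((-1 + 2)², 19)) = √((1254 - 1*(-2496)) + 2*19*(6 + 19)) = √((1254 + 2496) + 2*19*25) = √(3750 + 950) = √4700 = 10*√47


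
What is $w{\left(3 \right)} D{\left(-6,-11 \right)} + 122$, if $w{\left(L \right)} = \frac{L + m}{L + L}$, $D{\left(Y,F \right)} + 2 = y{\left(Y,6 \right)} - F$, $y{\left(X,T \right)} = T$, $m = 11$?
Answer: $157$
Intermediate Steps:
$D{\left(Y,F \right)} = 4 - F$ ($D{\left(Y,F \right)} = -2 - \left(-6 + F\right) = 4 - F$)
$w{\left(L \right)} = \frac{11 + L}{2 L}$ ($w{\left(L \right)} = \frac{L + 11}{L + L} = \frac{11 + L}{2 L}$)
$w{\left(3 \right)} D{\left(-6,-11 \right)} + 122 = \frac{11 + 3}{2 \cdot 3} \left(4 - -11\right) + 122 = \frac{1}{2} \cdot \frac{1}{3} \cdot 14 \left(4 + 11\right) + 122 = \frac{7}{3} \cdot 15 + 122 = 35 + 122 = 157$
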